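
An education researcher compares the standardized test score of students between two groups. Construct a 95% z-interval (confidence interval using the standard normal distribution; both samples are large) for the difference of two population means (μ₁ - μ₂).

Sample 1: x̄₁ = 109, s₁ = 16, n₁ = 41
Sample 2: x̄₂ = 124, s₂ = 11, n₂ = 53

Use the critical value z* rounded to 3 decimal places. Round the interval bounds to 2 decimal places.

Both samples are large (n₁ = 41 ≥ 30, n₂ = 53 ≥ 30), so a z-interval for the difference of means applies.

Point estimate: x̄₁ - x̄₂ = 109 - 124 = -15

Standard error: SE = √(s₁²/n₁ + s₂²/n₂)
= √(16²/41 + 11²/53)
= √(6.243902 + 2.283019)
= 2.920089

For 95% confidence, z* = 1.96 (from standard normal table)
Margin of error: E = z* × SE = 1.96 × 2.920089 = 5.7234

Z-interval: (x̄₁ - x̄₂) ± E = -15 ± 5.7234 = (-20.7234, -9.2766)

Rounded to 2 decimal places:

(-20.72, -9.28)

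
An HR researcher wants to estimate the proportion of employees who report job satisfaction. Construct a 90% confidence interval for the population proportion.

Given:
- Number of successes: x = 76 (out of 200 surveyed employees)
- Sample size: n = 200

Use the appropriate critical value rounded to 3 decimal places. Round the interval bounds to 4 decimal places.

Sample proportion: p̂ = 76/200 = 0.380000

Check conditions for normal approximation:
  np̂ = 76 ≥ 10 ✓
  n(1-p̂) = 124 ≥ 10 ✓

The sample is large enough, so use a z-interval (normal approximation) for the proportion.

For 90% confidence, z* = 1.645 (from standard normal table)

Standard error: SE = √(p̂(1-p̂)/n) = √(0.380000×0.620000/200) = 0.03432200

Margin of error: E = z* × SE = 1.645 × 0.03432200 = 0.056460

Z-interval: p̂ ± E = 0.380000 ± 0.056460 = (0.323540, 0.436460)

Rounded to 4 decimal places:

(0.3235, 0.4365)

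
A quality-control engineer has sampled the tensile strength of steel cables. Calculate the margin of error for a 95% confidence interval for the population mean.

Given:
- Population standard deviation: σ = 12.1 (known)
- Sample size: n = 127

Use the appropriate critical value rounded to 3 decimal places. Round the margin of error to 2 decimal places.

The population standard deviation σ is known, so use the z-interval margin of error formula.

For 95% confidence, z* = 1.96 (from standard normal table)

Margin of error formula for z-interval: E = z* × σ/√n

E = 1.96 × 12.1/√127
  = 1.96 × 1.073701
  = 2.1045

Rounded to 2 decimal places:

2.10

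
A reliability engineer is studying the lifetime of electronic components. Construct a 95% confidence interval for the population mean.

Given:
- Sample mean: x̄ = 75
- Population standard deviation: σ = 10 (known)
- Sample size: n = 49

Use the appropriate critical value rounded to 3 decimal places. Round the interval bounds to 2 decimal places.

The population standard deviation σ is known, so use a z-interval (standard normal critical value).

For 95% confidence, z* = 1.96 (from standard normal table)

Standard error: SE = σ/√n = 10/√49 = 1.428571

Margin of error: E = z* × SE = 1.96 × 1.428571 = 2.8000

Z-interval: x̄ ± E = 75 ± 2.8000 = (72.2000, 77.8000)

Rounded to 2 decimal places:

(72.20, 77.80)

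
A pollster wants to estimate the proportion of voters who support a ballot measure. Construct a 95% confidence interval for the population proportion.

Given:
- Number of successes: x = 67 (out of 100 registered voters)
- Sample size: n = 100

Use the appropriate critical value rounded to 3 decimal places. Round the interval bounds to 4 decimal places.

Sample proportion: p̂ = 67/100 = 0.670000

Check conditions for normal approximation:
  np̂ = 67 ≥ 10 ✓
  n(1-p̂) = 33 ≥ 10 ✓

The sample is large enough, so use a z-interval (normal approximation) for the proportion.

For 95% confidence, z* = 1.96 (from standard normal table)

Standard error: SE = √(p̂(1-p̂)/n) = √(0.670000×0.330000/100) = 0.04702127

Margin of error: E = z* × SE = 1.96 × 0.04702127 = 0.092162

Z-interval: p̂ ± E = 0.670000 ± 0.092162 = (0.577838, 0.762162)

Rounded to 4 decimal places:

(0.5778, 0.7622)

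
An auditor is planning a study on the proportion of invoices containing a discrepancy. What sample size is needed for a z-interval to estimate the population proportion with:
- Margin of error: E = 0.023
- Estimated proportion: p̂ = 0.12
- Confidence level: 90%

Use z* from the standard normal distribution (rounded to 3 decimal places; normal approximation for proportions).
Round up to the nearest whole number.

Using z* for proportion z-interval (normal approximation).

For 90% confidence, z* = 1.645 (from standard normal table)

Sample size formula for proportion z-interval: n = z*²p̂(1-p̂)/E²

n = 1.645² × 0.12 × 0.88 / 0.023²
  = 2.706025 × 0.1056 / 0.000529
  = 540.1819

Round up to the nearest whole number: n = 541

541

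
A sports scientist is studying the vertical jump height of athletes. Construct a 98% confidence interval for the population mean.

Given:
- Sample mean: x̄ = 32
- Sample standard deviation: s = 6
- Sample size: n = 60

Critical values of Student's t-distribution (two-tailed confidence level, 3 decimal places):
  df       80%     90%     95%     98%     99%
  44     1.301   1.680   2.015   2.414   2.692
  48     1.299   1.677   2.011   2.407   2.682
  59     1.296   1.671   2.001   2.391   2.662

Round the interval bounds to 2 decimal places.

The population standard deviation σ is unknown (only the sample standard deviation s is given), so use a t-interval with df = n - 1 = 60 - 1 = 59.

For 98% confidence with df = 59, t* = 2.391 (from t-table)

Standard error: SE = s/√n = 6/√60 = 0.774597

Margin of error: E = t* × SE = 2.391 × 0.774597 = 1.8521

T-interval: x̄ ± E = 32 ± 1.8521 = (30.1479, 33.8521)

Rounded to 2 decimal places:

(30.15, 33.85)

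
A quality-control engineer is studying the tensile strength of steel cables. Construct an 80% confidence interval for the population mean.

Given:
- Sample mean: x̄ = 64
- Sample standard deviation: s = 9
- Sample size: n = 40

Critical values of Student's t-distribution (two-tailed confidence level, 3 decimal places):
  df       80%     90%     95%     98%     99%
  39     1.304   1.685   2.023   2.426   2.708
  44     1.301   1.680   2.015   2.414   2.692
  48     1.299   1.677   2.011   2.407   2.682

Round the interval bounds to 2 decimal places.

The population standard deviation σ is unknown (only the sample standard deviation s is given), so use a t-interval with df = n - 1 = 40 - 1 = 39.

For 80% confidence with df = 39, t* = 1.304 (from t-table)

Standard error: SE = s/√n = 9/√40 = 1.423025

Margin of error: E = t* × SE = 1.304 × 1.423025 = 1.8556

T-interval: x̄ ± E = 64 ± 1.8556 = (62.1444, 65.8556)

Rounded to 2 decimal places:

(62.14, 65.86)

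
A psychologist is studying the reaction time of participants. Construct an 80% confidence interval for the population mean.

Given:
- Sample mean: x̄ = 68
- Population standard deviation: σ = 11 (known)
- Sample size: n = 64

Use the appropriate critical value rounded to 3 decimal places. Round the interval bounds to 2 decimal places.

The population standard deviation σ is known, so use a z-interval (standard normal critical value).

For 80% confidence, z* = 1.282 (from standard normal table)

Standard error: SE = σ/√n = 11/√64 = 1.375000

Margin of error: E = z* × SE = 1.282 × 1.375000 = 1.7628

Z-interval: x̄ ± E = 68 ± 1.7628 = (66.2373, 69.7627)

Rounded to 2 decimal places:

(66.24, 69.76)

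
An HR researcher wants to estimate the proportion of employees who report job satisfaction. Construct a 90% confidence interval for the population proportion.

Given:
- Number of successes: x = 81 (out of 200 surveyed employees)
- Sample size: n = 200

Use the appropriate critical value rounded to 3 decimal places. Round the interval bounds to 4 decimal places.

Sample proportion: p̂ = 81/200 = 0.405000

Check conditions for normal approximation:
  np̂ = 81 ≥ 10 ✓
  n(1-p̂) = 119 ≥ 10 ✓

The sample is large enough, so use a z-interval (normal approximation) for the proportion.

For 90% confidence, z* = 1.645 (from standard normal table)

Standard error: SE = √(p̂(1-p̂)/n) = √(0.405000×0.595000/200) = 0.03471131

Margin of error: E = z* × SE = 1.645 × 0.03471131 = 0.057100

Z-interval: p̂ ± E = 0.405000 ± 0.057100 = (0.347900, 0.462100)

Rounded to 4 decimal places:

(0.3479, 0.4621)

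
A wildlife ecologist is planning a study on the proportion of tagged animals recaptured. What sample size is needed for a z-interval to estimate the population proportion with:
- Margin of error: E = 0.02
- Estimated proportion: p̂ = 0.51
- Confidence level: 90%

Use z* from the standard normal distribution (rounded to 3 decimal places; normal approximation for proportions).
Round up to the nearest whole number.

Using z* for proportion z-interval (normal approximation).

For 90% confidence, z* = 1.645 (from standard normal table)

Sample size formula for proportion z-interval: n = z*²p̂(1-p̂)/E²

n = 1.645² × 0.51 × 0.49 / 0.02²
  = 2.706025 × 0.2499 / 0.0004
  = 1690.5891

Round up to the nearest whole number: n = 1691

1691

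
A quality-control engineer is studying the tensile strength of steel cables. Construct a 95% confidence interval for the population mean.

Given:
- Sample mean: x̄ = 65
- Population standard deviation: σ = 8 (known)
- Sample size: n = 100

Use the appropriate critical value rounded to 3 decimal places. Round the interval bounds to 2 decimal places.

The population standard deviation σ is known, so use a z-interval (standard normal critical value).

For 95% confidence, z* = 1.96 (from standard normal table)

Standard error: SE = σ/√n = 8/√100 = 0.800000

Margin of error: E = z* × SE = 1.96 × 0.800000 = 1.5680

Z-interval: x̄ ± E = 65 ± 1.5680 = (63.4320, 66.5680)

Rounded to 2 decimal places:

(63.43, 66.57)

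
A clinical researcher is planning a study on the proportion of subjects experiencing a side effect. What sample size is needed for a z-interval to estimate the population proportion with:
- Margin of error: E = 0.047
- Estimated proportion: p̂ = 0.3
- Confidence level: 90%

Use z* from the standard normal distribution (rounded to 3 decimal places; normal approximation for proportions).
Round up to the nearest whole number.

Using z* for proportion z-interval (normal approximation).

For 90% confidence, z* = 1.645 (from standard normal table)

Sample size formula for proportion z-interval: n = z*²p̂(1-p̂)/E²

n = 1.645² × 0.3 × 0.7 / 0.047²
  = 2.706025 × 0.21 / 0.002209
  = 257.2500

Round up to the nearest whole number: n = 258

258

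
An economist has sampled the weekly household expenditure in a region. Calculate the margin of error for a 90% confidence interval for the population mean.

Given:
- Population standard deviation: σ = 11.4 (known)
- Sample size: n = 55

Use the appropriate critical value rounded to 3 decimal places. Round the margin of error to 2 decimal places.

The population standard deviation σ is known, so use the z-interval margin of error formula.

For 90% confidence, z* = 1.645 (from standard normal table)

Margin of error formula for z-interval: E = z* × σ/√n

E = 1.645 × 11.4/√55
  = 1.645 × 1.537176
  = 2.5287

Rounded to 2 decimal places:

2.53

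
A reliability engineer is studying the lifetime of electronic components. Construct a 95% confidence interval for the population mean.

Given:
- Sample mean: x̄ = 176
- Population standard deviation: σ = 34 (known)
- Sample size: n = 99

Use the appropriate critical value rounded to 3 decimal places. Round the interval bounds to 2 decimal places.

The population standard deviation σ is known, so use a z-interval (standard normal critical value).

For 95% confidence, z* = 1.96 (from standard normal table)

Standard error: SE = σ/√n = 34/√99 = 3.417129

Margin of error: E = z* × SE = 1.96 × 3.417129 = 6.6976

Z-interval: x̄ ± E = 176 ± 6.6976 = (169.3024, 182.6976)

Rounded to 2 decimal places:

(169.30, 182.70)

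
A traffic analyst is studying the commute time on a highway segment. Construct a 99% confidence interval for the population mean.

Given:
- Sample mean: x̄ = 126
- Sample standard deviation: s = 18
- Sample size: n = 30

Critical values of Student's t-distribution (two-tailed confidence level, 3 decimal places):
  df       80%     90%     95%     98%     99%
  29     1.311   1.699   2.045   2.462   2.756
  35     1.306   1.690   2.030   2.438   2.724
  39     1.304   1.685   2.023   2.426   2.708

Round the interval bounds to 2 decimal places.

The population standard deviation σ is unknown (only the sample standard deviation s is given), so use a t-interval with df = n - 1 = 30 - 1 = 29.

For 99% confidence with df = 29, t* = 2.756 (from t-table)

Standard error: SE = s/√n = 18/√30 = 3.286335

Margin of error: E = t* × SE = 2.756 × 3.286335 = 9.0571

T-interval: x̄ ± E = 126 ± 9.0571 = (116.9429, 135.0571)

Rounded to 2 decimal places:

(116.94, 135.06)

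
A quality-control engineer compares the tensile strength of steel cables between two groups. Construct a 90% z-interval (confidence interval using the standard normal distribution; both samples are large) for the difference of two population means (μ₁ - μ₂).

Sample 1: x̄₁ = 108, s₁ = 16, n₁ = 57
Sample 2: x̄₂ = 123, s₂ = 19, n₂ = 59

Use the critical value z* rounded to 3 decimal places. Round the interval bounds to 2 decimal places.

Both samples are large (n₁ = 57 ≥ 30, n₂ = 59 ≥ 30), so a z-interval for the difference of means applies.

Point estimate: x̄₁ - x̄₂ = 108 - 123 = -15

Standard error: SE = √(s₁²/n₁ + s₂²/n₂)
= √(16²/57 + 19²/59)
= √(4.491228 + 6.118644)
= 3.257280

For 90% confidence, z* = 1.645 (from standard normal table)
Margin of error: E = z* × SE = 1.645 × 3.257280 = 5.3582

Z-interval: (x̄₁ - x̄₂) ± E = -15 ± 5.3582 = (-20.3582, -9.6418)

Rounded to 2 decimal places:

(-20.36, -9.64)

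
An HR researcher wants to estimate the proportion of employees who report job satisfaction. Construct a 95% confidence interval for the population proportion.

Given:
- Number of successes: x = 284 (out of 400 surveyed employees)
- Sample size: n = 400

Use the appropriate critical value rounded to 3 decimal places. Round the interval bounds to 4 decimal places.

Sample proportion: p̂ = 284/400 = 0.710000

Check conditions for normal approximation:
  np̂ = 284 ≥ 10 ✓
  n(1-p̂) = 116 ≥ 10 ✓

The sample is large enough, so use a z-interval (normal approximation) for the proportion.

For 95% confidence, z* = 1.96 (from standard normal table)

Standard error: SE = √(p̂(1-p̂)/n) = √(0.710000×0.290000/400) = 0.02268810

Margin of error: E = z* × SE = 1.96 × 0.02268810 = 0.044469

Z-interval: p̂ ± E = 0.710000 ± 0.044469 = (0.665531, 0.754469)

Rounded to 4 decimal places:

(0.6655, 0.7545)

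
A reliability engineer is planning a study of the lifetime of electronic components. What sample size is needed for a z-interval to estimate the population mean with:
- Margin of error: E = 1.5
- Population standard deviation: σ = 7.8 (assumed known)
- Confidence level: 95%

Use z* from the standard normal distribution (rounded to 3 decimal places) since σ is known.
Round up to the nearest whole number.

Using z* since population σ is known (z-interval formula).

For 95% confidence, z* = 1.96 (from standard normal table)

Sample size formula for z-interval: n = (z*σ/E)²

n = (1.96 × 7.8 / 1.5)²
  = (10.192000)²
  = 103.8769

Round up to the nearest whole number: n = 104

104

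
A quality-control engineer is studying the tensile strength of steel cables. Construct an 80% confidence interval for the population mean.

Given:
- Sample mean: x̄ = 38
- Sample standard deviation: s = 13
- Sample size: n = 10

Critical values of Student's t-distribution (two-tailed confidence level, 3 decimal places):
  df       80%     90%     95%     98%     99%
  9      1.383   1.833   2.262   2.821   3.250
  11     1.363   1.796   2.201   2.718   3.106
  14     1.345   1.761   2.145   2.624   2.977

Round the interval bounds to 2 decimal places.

The population standard deviation σ is unknown (only the sample standard deviation s is given), so use a t-interval with df = n - 1 = 10 - 1 = 9.

For 80% confidence with df = 9, t* = 1.383 (from t-table)

Standard error: SE = s/√n = 13/√10 = 4.110961

Margin of error: E = t* × SE = 1.383 × 4.110961 = 5.6855

T-interval: x̄ ± E = 38 ± 5.6855 = (32.3145, 43.6855)

Rounded to 2 decimal places:

(32.31, 43.69)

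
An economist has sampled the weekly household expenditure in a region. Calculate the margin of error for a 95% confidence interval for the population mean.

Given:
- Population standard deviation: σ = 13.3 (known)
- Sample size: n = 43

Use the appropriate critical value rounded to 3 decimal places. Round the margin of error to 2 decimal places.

The population standard deviation σ is known, so use the z-interval margin of error formula.

For 95% confidence, z* = 1.96 (from standard normal table)

Margin of error formula for z-interval: E = z* × σ/√n

E = 1.96 × 13.3/√43
  = 1.96 × 2.028231
  = 3.9753

Rounded to 2 decimal places:

3.98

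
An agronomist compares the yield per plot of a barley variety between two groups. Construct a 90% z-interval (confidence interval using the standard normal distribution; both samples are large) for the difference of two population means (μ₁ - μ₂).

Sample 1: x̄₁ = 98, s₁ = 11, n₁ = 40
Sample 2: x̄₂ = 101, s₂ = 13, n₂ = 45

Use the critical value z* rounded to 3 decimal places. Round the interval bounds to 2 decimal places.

Both samples are large (n₁ = 40 ≥ 30, n₂ = 45 ≥ 30), so a z-interval for the difference of means applies.

Point estimate: x̄₁ - x̄₂ = 98 - 101 = -3

Standard error: SE = √(s₁²/n₁ + s₂²/n₂)
= √(11²/40 + 13²/45)
= √(3.025000 + 3.755556)
= 2.603950

For 90% confidence, z* = 1.645 (from standard normal table)
Margin of error: E = z* × SE = 1.645 × 2.603950 = 4.2835

Z-interval: (x̄₁ - x̄₂) ± E = -3 ± 4.2835 = (-7.2835, 1.2835)

Rounded to 2 decimal places:

(-7.28, 1.28)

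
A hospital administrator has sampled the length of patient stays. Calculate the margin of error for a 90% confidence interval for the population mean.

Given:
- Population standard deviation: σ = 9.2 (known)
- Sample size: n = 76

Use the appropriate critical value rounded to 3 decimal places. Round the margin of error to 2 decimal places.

The population standard deviation σ is known, so use the z-interval margin of error formula.

For 90% confidence, z* = 1.645 (from standard normal table)

Margin of error formula for z-interval: E = z* × σ/√n

E = 1.645 × 9.2/√76
  = 1.645 × 1.055312
  = 1.7360

Rounded to 2 decimal places:

1.74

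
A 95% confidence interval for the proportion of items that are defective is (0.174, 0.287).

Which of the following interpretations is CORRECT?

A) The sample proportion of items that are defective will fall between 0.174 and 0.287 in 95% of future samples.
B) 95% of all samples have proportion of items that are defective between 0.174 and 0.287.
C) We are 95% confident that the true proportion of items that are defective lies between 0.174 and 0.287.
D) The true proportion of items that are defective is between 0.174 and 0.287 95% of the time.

A confidence interval represents our confidence in the procedure, not a probability statement about the parameter.

Key concept: If we repeated this sampling process many times and computed a 95% CI each time, about 95% of those intervals would contain the true population parameter.

For this specific interval (0.174, 0.287):
- Midpoint (point estimate): 0.2305
- Margin of error: 0.0565

The correct interpretation is the one stating confidence that the true parameter lies in the interval — option C.

C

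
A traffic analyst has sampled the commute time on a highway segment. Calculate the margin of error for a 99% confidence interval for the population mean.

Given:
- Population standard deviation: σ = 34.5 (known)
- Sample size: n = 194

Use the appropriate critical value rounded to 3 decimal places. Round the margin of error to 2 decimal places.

The population standard deviation σ is known, so use the z-interval margin of error formula.

For 99% confidence, z* = 2.576 (from standard normal table)

Margin of error formula for z-interval: E = z* × σ/√n

E = 2.576 × 34.5/√194
  = 2.576 × 2.476956
  = 6.3806

Rounded to 2 decimal places:

6.38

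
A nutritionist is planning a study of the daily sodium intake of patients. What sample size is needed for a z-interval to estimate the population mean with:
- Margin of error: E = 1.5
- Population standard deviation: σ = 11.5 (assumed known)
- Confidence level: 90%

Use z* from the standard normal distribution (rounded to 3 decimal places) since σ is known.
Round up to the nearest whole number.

Using z* since population σ is known (z-interval formula).

For 90% confidence, z* = 1.645 (from standard normal table)

Sample size formula for z-interval: n = (z*σ/E)²

n = (1.645 × 11.5 / 1.5)²
  = (12.611667)²
  = 159.0541

Round up to the nearest whole number: n = 160

160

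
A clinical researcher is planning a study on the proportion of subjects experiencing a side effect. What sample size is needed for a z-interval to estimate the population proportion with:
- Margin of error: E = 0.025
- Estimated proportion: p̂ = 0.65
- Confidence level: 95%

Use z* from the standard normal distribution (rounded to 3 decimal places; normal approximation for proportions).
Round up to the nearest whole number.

Using z* for proportion z-interval (normal approximation).

For 95% confidence, z* = 1.96 (from standard normal table)

Sample size formula for proportion z-interval: n = z*²p̂(1-p̂)/E²

n = 1.96² × 0.65 × 0.35 / 0.025²
  = 3.8416 × 0.2275 / 0.000625
  = 1398.3424

Round up to the nearest whole number: n = 1399

1399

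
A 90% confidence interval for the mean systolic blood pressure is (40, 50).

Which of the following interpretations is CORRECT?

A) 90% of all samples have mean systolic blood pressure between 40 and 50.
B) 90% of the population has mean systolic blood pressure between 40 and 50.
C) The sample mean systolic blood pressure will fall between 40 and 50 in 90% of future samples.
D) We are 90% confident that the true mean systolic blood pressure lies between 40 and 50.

A confidence interval represents our confidence in the procedure, not a probability statement about the parameter.

Key concept: If we repeated this sampling process many times and computed a 90% CI each time, about 90% of those intervals would contain the true population parameter.

For this specific interval (40, 50):
- Midpoint (point estimate): 45
- Margin of error: 5

The correct interpretation is the one stating confidence that the true parameter lies in the interval — option D.

D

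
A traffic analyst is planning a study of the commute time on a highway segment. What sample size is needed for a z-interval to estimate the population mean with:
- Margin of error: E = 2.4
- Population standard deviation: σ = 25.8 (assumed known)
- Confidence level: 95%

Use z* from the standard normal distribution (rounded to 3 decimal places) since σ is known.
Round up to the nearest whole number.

Using z* since population σ is known (z-interval formula).

For 95% confidence, z* = 1.96 (from standard normal table)

Sample size formula for z-interval: n = (z*σ/E)²

n = (1.96 × 25.8 / 2.4)²
  = (21.070000)²
  = 443.9449

Round up to the nearest whole number: n = 444

444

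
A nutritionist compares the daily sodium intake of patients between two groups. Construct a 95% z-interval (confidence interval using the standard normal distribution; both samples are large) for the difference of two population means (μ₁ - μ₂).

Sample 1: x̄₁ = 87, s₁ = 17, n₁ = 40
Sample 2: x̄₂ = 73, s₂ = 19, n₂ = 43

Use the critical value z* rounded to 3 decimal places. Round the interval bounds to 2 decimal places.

Both samples are large (n₁ = 40 ≥ 30, n₂ = 43 ≥ 30), so a z-interval for the difference of means applies.

Point estimate: x̄₁ - x̄₂ = 87 - 73 = 14

Standard error: SE = √(s₁²/n₁ + s₂²/n₂)
= √(17²/40 + 19²/43)
= √(7.225000 + 8.395349)
= 3.952259

For 95% confidence, z* = 1.96 (from standard normal table)
Margin of error: E = z* × SE = 1.96 × 3.952259 = 7.7464

Z-interval: (x̄₁ - x̄₂) ± E = 14 ± 7.7464 = (6.2536, 21.7464)

Rounded to 2 decimal places:

(6.25, 21.75)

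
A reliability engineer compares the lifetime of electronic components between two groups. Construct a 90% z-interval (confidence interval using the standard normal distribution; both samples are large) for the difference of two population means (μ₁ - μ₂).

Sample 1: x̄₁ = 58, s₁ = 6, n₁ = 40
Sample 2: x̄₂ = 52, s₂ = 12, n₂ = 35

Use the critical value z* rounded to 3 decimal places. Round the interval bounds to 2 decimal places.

Both samples are large (n₁ = 40 ≥ 30, n₂ = 35 ≥ 30), so a z-interval for the difference of means applies.

Point estimate: x̄₁ - x̄₂ = 58 - 52 = 6

Standard error: SE = √(s₁²/n₁ + s₂²/n₂)
= √(6²/40 + 12²/35)
= √(0.900000 + 4.114286)
= 2.239260

For 90% confidence, z* = 1.645 (from standard normal table)
Margin of error: E = z* × SE = 1.645 × 2.239260 = 3.6836

Z-interval: (x̄₁ - x̄₂) ± E = 6 ± 3.6836 = (2.3164, 9.6836)

Rounded to 2 decimal places:

(2.32, 9.68)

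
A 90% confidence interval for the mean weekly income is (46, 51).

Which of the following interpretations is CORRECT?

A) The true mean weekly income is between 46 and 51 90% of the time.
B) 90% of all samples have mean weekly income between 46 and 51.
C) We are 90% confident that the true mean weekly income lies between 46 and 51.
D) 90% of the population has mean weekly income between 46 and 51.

A confidence interval represents our confidence in the procedure, not a probability statement about the parameter.

Key concept: If we repeated this sampling process many times and computed a 90% CI each time, about 90% of those intervals would contain the true population parameter.

For this specific interval (46, 51):
- Midpoint (point estimate): 48.5
- Margin of error: 2.5

The correct interpretation is the one stating confidence that the true parameter lies in the interval — option C.

C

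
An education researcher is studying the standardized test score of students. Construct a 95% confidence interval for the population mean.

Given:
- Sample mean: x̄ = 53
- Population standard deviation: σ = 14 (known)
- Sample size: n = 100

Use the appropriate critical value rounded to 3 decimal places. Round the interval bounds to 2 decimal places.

The population standard deviation σ is known, so use a z-interval (standard normal critical value).

For 95% confidence, z* = 1.96 (from standard normal table)

Standard error: SE = σ/√n = 14/√100 = 1.400000

Margin of error: E = z* × SE = 1.96 × 1.400000 = 2.7440

Z-interval: x̄ ± E = 53 ± 2.7440 = (50.2560, 55.7440)

Rounded to 2 decimal places:

(50.26, 55.74)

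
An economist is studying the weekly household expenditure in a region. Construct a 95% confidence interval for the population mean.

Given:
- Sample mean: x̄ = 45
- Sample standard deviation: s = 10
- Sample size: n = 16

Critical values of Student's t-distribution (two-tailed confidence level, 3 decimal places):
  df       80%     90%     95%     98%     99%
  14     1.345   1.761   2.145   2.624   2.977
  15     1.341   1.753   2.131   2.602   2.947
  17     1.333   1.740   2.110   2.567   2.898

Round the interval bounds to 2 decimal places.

The population standard deviation σ is unknown (only the sample standard deviation s is given), so use a t-interval with df = n - 1 = 16 - 1 = 15.

For 95% confidence with df = 15, t* = 2.131 (from t-table)

Standard error: SE = s/√n = 10/√16 = 2.500000

Margin of error: E = t* × SE = 2.131 × 2.500000 = 5.3275

T-interval: x̄ ± E = 45 ± 5.3275 = (39.6725, 50.3275)

Rounded to 2 decimal places:

(39.67, 50.33)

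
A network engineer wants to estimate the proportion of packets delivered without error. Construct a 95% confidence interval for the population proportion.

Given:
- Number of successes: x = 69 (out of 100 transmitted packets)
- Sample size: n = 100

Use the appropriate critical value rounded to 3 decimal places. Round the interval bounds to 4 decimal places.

Sample proportion: p̂ = 69/100 = 0.690000

Check conditions for normal approximation:
  np̂ = 69 ≥ 10 ✓
  n(1-p̂) = 31 ≥ 10 ✓

The sample is large enough, so use a z-interval (normal approximation) for the proportion.

For 95% confidence, z* = 1.96 (from standard normal table)

Standard error: SE = √(p̂(1-p̂)/n) = √(0.690000×0.310000/100) = 0.04624932

Margin of error: E = z* × SE = 1.96 × 0.04624932 = 0.090649

Z-interval: p̂ ± E = 0.690000 ± 0.090649 = (0.599351, 0.780649)

Rounded to 4 decimal places:

(0.5994, 0.7806)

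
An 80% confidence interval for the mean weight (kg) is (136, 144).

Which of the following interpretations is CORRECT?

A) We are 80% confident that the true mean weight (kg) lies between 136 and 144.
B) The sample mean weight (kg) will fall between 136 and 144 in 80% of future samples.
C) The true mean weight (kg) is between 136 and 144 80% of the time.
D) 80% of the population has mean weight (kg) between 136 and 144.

A confidence interval represents our confidence in the procedure, not a probability statement about the parameter.

Key concept: If we repeated this sampling process many times and computed an 80% CI each time, about 80% of those intervals would contain the true population parameter.

For this specific interval (136, 144):
- Midpoint (point estimate): 140
- Margin of error: 4

The correct interpretation is the one stating confidence that the true parameter lies in the interval — option A.

A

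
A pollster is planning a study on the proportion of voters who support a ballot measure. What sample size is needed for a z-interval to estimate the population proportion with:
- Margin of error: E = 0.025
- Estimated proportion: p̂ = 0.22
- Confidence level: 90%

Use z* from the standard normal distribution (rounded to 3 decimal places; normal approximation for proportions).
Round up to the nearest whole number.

Using z* for proportion z-interval (normal approximation).

For 90% confidence, z* = 1.645 (from standard normal table)

Sample size formula for proportion z-interval: n = z*²p̂(1-p̂)/E²

n = 1.645² × 0.22 × 0.78 / 0.025²
  = 2.706025 × 0.1716 / 0.000625
  = 742.9662

Round up to the nearest whole number: n = 743

743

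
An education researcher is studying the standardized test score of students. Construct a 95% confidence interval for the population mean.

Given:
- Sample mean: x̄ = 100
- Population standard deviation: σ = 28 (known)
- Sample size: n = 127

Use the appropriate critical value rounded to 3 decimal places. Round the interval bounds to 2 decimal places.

The population standard deviation σ is known, so use a z-interval (standard normal critical value).

For 95% confidence, z* = 1.96 (from standard normal table)

Standard error: SE = σ/√n = 28/√127 = 2.484598

Margin of error: E = z* × SE = 1.96 × 2.484598 = 4.8698

Z-interval: x̄ ± E = 100 ± 4.8698 = (95.1302, 104.8698)

Rounded to 2 decimal places:

(95.13, 104.87)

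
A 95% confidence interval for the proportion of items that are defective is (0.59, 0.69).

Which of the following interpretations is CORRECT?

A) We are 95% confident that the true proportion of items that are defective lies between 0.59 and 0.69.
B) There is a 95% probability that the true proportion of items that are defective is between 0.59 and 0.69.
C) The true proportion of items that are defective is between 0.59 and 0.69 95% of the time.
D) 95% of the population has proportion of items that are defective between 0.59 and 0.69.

A confidence interval represents our confidence in the procedure, not a probability statement about the parameter.

Key concept: If we repeated this sampling process many times and computed a 95% CI each time, about 95% of those intervals would contain the true population parameter.

For this specific interval (0.59, 0.69):
- Midpoint (point estimate): 0.64
- Margin of error: 0.05

The correct interpretation is the one stating confidence that the true parameter lies in the interval — option A.

A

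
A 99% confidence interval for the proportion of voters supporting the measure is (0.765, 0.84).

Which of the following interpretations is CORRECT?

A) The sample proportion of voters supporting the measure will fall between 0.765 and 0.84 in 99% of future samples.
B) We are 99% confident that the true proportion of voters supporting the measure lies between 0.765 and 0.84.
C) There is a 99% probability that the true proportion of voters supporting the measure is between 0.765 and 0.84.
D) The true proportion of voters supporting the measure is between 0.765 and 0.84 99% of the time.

A confidence interval represents our confidence in the procedure, not a probability statement about the parameter.

Key concept: If we repeated this sampling process many times and computed a 99% CI each time, about 99% of those intervals would contain the true population parameter.

For this specific interval (0.765, 0.84):
- Midpoint (point estimate): 0.8025
- Margin of error: 0.0375

The correct interpretation is the one stating confidence that the true parameter lies in the interval — option B.

B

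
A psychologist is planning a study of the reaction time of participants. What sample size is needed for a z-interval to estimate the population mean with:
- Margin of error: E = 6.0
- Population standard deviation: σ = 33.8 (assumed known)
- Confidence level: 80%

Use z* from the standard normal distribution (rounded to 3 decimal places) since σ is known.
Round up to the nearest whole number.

Using z* since population σ is known (z-interval formula).

For 80% confidence, z* = 1.282 (from standard normal table)

Sample size formula for z-interval: n = (z*σ/E)²

n = (1.282 × 33.8 / 6.0)²
  = (7.221933)²
  = 52.1563

Round up to the nearest whole number: n = 53

53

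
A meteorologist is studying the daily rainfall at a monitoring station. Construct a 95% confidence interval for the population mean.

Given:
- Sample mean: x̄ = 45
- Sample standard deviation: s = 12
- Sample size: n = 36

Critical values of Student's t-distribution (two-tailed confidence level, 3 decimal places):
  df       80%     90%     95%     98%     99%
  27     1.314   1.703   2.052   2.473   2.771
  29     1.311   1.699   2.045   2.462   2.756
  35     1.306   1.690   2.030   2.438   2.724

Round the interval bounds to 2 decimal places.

The population standard deviation σ is unknown (only the sample standard deviation s is given), so use a t-interval with df = n - 1 = 36 - 1 = 35.

For 95% confidence with df = 35, t* = 2.030 (from t-table)

Standard error: SE = s/√n = 12/√36 = 2.000000

Margin of error: E = t* × SE = 2.030 × 2.000000 = 4.0600

T-interval: x̄ ± E = 45 ± 4.0600 = (40.9400, 49.0600)

Rounded to 2 decimal places:

(40.94, 49.06)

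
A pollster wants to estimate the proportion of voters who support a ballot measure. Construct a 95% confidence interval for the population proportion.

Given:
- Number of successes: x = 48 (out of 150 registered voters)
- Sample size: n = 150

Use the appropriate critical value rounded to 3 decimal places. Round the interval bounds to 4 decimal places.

Sample proportion: p̂ = 48/150 = 0.320000

Check conditions for normal approximation:
  np̂ = 48 ≥ 10 ✓
  n(1-p̂) = 102 ≥ 10 ✓

The sample is large enough, so use a z-interval (normal approximation) for the proportion.

For 95% confidence, z* = 1.96 (from standard normal table)

Standard error: SE = √(p̂(1-p̂)/n) = √(0.320000×0.680000/150) = 0.03808762

Margin of error: E = z* × SE = 1.96 × 0.03808762 = 0.074652

Z-interval: p̂ ± E = 0.320000 ± 0.074652 = (0.245348, 0.394652)

Rounded to 4 decimal places:

(0.2453, 0.3947)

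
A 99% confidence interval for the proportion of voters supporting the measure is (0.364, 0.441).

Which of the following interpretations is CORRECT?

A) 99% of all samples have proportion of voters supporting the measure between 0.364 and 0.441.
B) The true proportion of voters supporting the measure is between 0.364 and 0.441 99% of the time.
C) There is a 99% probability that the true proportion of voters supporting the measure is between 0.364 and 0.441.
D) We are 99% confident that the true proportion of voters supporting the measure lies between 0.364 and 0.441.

A confidence interval represents our confidence in the procedure, not a probability statement about the parameter.

Key concept: If we repeated this sampling process many times and computed a 99% CI each time, about 99% of those intervals would contain the true population parameter.

For this specific interval (0.364, 0.441):
- Midpoint (point estimate): 0.4025
- Margin of error: 0.0385

The correct interpretation is the one stating confidence that the true parameter lies in the interval — option D.

D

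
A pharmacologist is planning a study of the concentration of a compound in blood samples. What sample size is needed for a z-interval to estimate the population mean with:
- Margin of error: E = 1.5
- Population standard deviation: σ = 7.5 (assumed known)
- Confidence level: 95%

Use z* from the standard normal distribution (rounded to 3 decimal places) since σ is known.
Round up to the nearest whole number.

Using z* since population σ is known (z-interval formula).

For 95% confidence, z* = 1.96 (from standard normal table)

Sample size formula for z-interval: n = (z*σ/E)²

n = (1.96 × 7.5 / 1.5)²
  = (9.800000)²
  = 96.0400

Round up to the nearest whole number: n = 97

97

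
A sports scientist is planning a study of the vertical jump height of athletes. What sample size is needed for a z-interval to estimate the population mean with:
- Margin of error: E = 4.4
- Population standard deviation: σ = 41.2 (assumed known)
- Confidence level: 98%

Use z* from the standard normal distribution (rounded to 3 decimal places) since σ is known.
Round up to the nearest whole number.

Using z* since population σ is known (z-interval formula).

For 98% confidence, z* = 2.326 (from standard normal table)

Sample size formula for z-interval: n = (z*σ/E)²

n = (2.326 × 41.2 / 4.4)²
  = (21.779818)²
  = 474.3605

Round up to the nearest whole number: n = 475

475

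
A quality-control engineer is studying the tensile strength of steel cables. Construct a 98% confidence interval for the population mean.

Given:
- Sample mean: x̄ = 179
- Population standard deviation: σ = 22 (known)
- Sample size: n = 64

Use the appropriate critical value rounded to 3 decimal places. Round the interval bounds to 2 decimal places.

The population standard deviation σ is known, so use a z-interval (standard normal critical value).

For 98% confidence, z* = 2.326 (from standard normal table)

Standard error: SE = σ/√n = 22/√64 = 2.750000

Margin of error: E = z* × SE = 2.326 × 2.750000 = 6.3965

Z-interval: x̄ ± E = 179 ± 6.3965 = (172.6035, 185.3965)

Rounded to 2 decimal places:

(172.60, 185.40)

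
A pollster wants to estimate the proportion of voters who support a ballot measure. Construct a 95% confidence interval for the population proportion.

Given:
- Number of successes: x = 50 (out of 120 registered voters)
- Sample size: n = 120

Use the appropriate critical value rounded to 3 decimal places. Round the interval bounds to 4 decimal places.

Sample proportion: p̂ = 50/120 = 0.416667

Check conditions for normal approximation:
  np̂ = 50 ≥ 10 ✓
  n(1-p̂) = 70 ≥ 10 ✓

The sample is large enough, so use a z-interval (normal approximation) for the proportion.

For 95% confidence, z* = 1.96 (from standard normal table)

Standard error: SE = √(p̂(1-p̂)/n) = √(0.416667×0.583333/120) = 0.04500514

Margin of error: E = z* × SE = 1.96 × 0.04500514 = 0.088210

Z-interval: p̂ ± E = 0.416667 ± 0.088210 = (0.328457, 0.504877)

Rounded to 4 decimal places:

(0.3285, 0.5049)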